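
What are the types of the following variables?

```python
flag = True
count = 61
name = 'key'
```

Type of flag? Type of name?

flag is assigned the constant True, which has type bool; name is assigned a quoted string literal, so it is a str

bool, str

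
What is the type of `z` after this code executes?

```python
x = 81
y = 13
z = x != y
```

Comparison returns bool

bool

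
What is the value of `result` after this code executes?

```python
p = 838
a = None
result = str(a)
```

p = 838; a = None; result = 'None'

'None'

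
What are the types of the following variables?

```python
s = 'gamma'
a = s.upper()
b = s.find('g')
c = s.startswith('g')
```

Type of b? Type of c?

find() returns int; startswith() returns bool

int, bool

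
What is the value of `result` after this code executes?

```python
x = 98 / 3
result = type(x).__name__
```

x is float; result = 'float'

'float'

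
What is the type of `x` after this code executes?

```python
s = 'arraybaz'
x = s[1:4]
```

Slicing a str returns str

str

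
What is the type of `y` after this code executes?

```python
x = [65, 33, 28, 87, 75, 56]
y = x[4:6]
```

Slicing a list returns a list

list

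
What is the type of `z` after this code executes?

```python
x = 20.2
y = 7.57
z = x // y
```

float // float = float

float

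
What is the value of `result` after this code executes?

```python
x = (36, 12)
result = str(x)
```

x = (36, 12); result = '(36, 12)'

'(36, 12)'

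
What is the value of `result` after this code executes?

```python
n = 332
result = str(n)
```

n = 332; result = '332'

'332'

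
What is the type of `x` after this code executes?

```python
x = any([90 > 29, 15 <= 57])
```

any() returns bool

bool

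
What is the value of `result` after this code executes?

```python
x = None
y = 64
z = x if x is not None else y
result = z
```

x = None; y = 64; z = 64; result = 64

64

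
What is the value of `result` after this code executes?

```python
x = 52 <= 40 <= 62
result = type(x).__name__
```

x is bool; result = 'bool'

'bool'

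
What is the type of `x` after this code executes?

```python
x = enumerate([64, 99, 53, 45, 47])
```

enumerate() returns an enumerate object

enumerate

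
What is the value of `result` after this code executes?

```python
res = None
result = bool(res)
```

res = None; result = False

False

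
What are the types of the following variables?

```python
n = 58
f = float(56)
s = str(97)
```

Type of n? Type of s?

n is assigned a bare integer (no decimal point), so it is an int; s is assigned the result of calling str(), which returns a str

int, str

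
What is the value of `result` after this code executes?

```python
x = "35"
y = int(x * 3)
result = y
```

x = '35'; y = 353535; result = 353535

353535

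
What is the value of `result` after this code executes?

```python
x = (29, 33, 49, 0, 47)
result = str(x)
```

x = (29, 33, 49, 0, 47); result = '(29, 33, 49, 0, 47)'

'(29, 33, 49, 0, 47)'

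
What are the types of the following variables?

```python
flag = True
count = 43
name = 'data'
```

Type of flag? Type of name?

flag is assigned the constant True, which has type bool; name is assigned a quoted string literal, so it is a str

bool, str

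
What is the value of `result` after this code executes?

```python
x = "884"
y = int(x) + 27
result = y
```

x = '884'; y = 911; result = 911

911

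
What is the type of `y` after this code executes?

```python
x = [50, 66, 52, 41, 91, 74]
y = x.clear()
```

list.clear() returns None

NoneType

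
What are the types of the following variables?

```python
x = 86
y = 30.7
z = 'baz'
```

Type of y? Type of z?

y is assigned a number with a decimal point, so it is a float; z is assigned a quoted string literal, so it is a str

float, str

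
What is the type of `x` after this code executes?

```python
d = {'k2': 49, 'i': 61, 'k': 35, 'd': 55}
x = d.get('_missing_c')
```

dict.get() returns None when key not found

NoneType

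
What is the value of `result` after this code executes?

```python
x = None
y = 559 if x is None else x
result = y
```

x = None; y = 559; result = 559

559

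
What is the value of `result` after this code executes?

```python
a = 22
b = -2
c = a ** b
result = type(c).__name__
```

a is int; b is int; c is float; result = 'float'

'float'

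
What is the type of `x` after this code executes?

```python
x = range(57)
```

range() returns a range object

range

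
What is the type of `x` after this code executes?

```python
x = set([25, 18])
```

set() constructor returns set

set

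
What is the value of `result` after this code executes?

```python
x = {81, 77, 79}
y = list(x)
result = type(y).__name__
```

x is set; y is list; result = 'list'

'list'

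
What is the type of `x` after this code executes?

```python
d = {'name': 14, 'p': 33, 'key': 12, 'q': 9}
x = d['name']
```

Accessing dict[str, int] with str key returns int

int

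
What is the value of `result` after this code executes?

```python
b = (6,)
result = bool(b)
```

b = (6,); result = True

True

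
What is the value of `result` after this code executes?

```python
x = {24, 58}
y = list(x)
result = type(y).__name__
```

x is set; y is list; result = 'list'

'list'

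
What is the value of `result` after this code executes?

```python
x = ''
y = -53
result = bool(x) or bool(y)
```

x = ''; y = -53; result = True

True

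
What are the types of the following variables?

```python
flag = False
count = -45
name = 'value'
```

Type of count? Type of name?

count is assigned a bare integer (no decimal point), so it is an int; name is assigned a quoted string literal, so it is a str

int, str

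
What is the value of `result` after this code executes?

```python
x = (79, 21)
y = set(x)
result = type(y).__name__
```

x is tuple; y is set; result = 'set'

'set'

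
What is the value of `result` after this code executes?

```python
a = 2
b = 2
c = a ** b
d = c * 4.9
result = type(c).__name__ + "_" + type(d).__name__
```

a is int; b is int; c is int; d is float; result = 'int_float'

'int_float'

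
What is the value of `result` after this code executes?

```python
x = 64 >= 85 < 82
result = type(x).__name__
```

x is bool; result = 'bool'

'bool'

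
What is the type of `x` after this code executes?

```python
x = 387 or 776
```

'or' returns first truthy value (int)

int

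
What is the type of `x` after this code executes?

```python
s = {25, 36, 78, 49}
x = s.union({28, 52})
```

set.union() returns a new set

set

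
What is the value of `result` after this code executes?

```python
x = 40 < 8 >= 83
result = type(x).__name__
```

x is bool; result = 'bool'

'bool'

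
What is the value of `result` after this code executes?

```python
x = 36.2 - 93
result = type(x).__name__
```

x is float; result = 'float'

'float'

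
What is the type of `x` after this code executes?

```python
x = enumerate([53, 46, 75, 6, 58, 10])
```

enumerate() returns an enumerate object

enumerate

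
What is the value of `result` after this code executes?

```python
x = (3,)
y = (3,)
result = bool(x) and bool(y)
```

x = (3,); y = (3,); result = True

True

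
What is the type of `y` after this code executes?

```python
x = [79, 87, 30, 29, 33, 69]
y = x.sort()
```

list.sort() returns None (mutates in place)

NoneType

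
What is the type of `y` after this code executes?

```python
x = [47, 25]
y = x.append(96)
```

list.append() returns None (mutates in place)

NoneType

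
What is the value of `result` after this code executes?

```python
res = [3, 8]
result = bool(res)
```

res = [3, 8]; result = True

True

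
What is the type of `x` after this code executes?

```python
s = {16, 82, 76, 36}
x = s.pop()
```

Popping from set[int] returns int

int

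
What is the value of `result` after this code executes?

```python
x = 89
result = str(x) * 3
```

x = 89; result = '898989'

'898989'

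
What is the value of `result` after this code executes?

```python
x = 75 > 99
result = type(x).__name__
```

x is bool; result = 'bool'

'bool'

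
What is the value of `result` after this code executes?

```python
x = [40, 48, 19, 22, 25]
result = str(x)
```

x = [40, 48, 19, 22, 25]; result = '[40, 48, 19, 22, 25]'

'[40, 48, 19, 22, 25]'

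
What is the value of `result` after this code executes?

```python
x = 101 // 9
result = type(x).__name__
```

x is int; result = 'int'

'int'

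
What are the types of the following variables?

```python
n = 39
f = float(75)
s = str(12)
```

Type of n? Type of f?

n is assigned a bare integer (no decimal point), so it is an int; f is assigned the result of calling float(), which returns a float

int, float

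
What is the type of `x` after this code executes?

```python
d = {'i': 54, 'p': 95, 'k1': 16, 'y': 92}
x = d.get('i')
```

dict.get() returns value type when found

int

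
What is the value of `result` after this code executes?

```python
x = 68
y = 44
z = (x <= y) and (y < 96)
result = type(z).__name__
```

x is int; y is int; z is bool; result = 'bool'

'bool'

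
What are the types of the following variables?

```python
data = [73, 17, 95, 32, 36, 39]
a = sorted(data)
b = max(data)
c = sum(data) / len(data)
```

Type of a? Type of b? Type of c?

sorted() returns list; max of ints returns int; int / int = float

list, int, float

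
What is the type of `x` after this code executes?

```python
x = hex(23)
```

hex() returns str representation

str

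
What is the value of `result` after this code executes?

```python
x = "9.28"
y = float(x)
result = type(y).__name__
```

x is str; y is float; result = 'float'

'float'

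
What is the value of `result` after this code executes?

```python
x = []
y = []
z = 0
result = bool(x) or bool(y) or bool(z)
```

x = []; y = []; z = 0; result = False

False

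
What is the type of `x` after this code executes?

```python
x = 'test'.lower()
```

str.lower() returns str

str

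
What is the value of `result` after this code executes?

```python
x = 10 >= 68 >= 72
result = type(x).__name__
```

x is bool; result = 'bool'

'bool'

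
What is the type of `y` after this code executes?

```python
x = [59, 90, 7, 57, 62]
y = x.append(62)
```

list.append() returns None (mutates in place)

NoneType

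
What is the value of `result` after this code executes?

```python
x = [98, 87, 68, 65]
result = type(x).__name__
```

x is list; result = 'list'

'list'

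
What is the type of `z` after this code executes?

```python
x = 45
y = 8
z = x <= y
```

Comparison returns bool

bool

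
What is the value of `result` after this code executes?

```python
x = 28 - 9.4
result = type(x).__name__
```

x is float; result = 'float'

'float'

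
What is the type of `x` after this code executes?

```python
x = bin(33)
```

bin() returns str representation

str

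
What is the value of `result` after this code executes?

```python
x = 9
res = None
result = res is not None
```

x = 9; res = None; result = False

False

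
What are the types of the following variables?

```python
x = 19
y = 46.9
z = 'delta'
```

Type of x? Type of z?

x is assigned a bare integer (no decimal point), so it is an int; z is assigned a quoted string literal, so it is a str

int, str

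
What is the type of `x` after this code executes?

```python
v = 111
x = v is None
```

'is' comparison returns bool

bool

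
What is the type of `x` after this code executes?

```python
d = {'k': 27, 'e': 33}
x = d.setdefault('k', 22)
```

dict.setdefault() returns the (existing or default) value

int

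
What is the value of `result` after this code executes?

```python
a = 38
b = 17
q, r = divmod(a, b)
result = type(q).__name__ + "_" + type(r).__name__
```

a is int; b is int; q is int; r is int; result = 'int_int'

'int_int'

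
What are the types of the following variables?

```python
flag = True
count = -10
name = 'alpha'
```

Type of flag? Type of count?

flag is assigned the constant True, which has type bool; count is assigned a bare integer (no decimal point), so it is an int

bool, int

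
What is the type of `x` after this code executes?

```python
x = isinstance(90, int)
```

isinstance() returns bool

bool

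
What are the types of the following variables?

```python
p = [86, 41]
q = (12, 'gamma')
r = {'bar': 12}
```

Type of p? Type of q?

p is assigned a list literal (square brackets); q is assigned a tuple (parenthesized, comma-separated values)

list, tuple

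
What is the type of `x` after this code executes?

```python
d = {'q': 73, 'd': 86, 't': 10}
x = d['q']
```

Accessing dict[str, int] with str key returns int

int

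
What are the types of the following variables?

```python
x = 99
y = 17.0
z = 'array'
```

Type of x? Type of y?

x is assigned a bare integer (no decimal point), so it is an int; y is assigned a number with a decimal point, so it is a float

int, float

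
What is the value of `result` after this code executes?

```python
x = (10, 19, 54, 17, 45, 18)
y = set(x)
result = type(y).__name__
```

x is tuple; y is set; result = 'set'

'set'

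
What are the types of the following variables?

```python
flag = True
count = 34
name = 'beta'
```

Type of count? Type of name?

count is assigned a bare integer (no decimal point), so it is an int; name is assigned a quoted string literal, so it is a str

int, str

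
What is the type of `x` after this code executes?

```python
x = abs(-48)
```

abs() of int returns int

int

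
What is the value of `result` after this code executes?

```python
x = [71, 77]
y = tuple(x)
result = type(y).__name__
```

x is list; y is tuple; result = 'tuple'

'tuple'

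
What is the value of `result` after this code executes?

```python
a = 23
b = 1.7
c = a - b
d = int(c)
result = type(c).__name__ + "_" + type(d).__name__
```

a is int; b is float; c is float; d is int; result = 'float_int'

'float_int'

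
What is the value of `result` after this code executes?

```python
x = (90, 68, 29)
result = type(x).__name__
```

x is tuple; result = 'tuple'

'tuple'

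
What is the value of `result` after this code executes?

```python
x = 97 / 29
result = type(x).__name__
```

x is float; result = 'float'

'float'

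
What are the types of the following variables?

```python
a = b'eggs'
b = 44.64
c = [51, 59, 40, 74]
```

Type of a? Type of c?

a is assigned a bytes literal (b'...' prefix); c is assigned a list literal (square brackets)

bytes, list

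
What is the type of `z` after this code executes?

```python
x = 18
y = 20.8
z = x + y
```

int + float = float

float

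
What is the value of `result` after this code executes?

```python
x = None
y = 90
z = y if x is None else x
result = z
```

x = None; y = 90; z = 90; result = 90

90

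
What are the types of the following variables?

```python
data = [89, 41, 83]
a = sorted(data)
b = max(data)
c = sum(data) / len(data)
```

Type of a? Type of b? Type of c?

sorted() returns list; max of ints returns int; int / int = float

list, int, float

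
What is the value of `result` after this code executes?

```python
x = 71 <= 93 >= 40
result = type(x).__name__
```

x is bool; result = 'bool'

'bool'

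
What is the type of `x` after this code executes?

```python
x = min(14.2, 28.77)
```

min() of floats returns float

float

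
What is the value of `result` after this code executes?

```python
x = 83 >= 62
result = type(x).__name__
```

x is bool; result = 'bool'

'bool'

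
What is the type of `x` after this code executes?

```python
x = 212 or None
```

'or' returns first truthy value

int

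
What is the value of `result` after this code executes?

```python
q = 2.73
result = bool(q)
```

q = 2.73; result = True

True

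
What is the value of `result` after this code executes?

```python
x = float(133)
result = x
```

x = 133.0; result = 133.0

133.0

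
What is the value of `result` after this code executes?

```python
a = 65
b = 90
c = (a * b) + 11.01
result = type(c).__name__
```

a is int; b is int; c is float; result = 'float'

'float'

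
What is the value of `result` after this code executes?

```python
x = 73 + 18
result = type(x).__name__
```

x is int; result = 'int'

'int'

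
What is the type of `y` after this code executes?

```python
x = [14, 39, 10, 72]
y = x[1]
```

Indexing list[int] returns int

int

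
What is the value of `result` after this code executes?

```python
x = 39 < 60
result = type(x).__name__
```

x is bool; result = 'bool'

'bool'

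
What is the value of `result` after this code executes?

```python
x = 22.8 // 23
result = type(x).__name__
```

x is float; result = 'float'

'float'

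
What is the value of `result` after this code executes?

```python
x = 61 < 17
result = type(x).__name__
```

x is bool; result = 'bool'

'bool'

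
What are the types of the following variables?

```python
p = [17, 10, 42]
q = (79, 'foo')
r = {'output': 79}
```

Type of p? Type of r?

p is assigned a list literal (square brackets); r is assigned a dict literal ({key: value})

list, dict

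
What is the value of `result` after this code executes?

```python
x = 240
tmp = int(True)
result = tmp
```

x = 240; tmp = 1; result = 1

1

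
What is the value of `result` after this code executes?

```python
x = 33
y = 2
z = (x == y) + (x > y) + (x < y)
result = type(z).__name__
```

x is int; y is int; z is int; result = 'int'

'int'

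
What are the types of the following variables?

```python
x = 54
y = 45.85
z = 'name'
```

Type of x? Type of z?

x is assigned a bare integer (no decimal point), so it is an int; z is assigned a quoted string literal, so it is a str

int, str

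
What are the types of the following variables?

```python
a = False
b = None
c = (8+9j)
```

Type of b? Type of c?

b is assigned None, whose type is NoneType; c is assigned (8+9j), an int plus an imaginary literal (j suffix), which evaluates to complex

NoneType, complex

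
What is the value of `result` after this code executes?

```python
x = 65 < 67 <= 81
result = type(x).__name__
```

x is bool; result = 'bool'

'bool'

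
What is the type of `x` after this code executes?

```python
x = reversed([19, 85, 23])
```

reversed() on a list returns list_reverseiterator

list_reverseiterator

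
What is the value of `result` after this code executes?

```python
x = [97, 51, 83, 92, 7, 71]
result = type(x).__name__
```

x is list; result = 'list'

'list'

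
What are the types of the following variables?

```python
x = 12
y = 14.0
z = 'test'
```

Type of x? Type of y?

x is assigned a bare integer (no decimal point), so it is an int; y is assigned a number with a decimal point, so it is a float

int, float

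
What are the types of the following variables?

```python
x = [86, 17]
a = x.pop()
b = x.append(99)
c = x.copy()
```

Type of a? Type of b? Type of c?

pop() returns element; append() returns None; copy() returns list

int, NoneType, list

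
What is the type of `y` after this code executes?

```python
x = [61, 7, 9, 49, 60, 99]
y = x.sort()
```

list.sort() returns None (mutates in place)

NoneType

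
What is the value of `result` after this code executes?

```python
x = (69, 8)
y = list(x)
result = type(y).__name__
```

x is tuple; y is list; result = 'list'

'list'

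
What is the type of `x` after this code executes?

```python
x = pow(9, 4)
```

pow(int, int) returns int

int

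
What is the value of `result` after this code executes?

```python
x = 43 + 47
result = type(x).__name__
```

x is int; result = 'int'

'int'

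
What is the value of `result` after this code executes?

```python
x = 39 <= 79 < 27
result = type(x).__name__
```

x is bool; result = 'bool'

'bool'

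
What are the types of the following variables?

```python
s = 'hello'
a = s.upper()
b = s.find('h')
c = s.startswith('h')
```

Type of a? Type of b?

upper() returns str; find() returns int

str, int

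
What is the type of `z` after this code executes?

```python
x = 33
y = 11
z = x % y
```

int % int = int

int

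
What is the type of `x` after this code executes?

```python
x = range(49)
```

range() returns a range object

range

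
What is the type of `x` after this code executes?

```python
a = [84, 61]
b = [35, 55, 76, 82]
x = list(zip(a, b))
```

list(zip()) returns a list of tuples

list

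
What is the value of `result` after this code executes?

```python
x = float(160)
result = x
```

x = 160.0; result = 160.0

160.0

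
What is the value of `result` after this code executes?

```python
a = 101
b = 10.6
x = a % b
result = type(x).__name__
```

a is int; b is float; x is float; result = 'float'

'float'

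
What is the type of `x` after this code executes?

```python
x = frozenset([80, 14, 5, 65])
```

frozenset() returns frozenset

frozenset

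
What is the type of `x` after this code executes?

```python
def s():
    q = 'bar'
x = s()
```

Function without return returns None

NoneType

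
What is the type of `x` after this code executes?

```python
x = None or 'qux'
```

'or' with None returns the other truthy value (str)

str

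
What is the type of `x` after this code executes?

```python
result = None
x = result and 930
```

'and' returns first falsy value (None)

NoneType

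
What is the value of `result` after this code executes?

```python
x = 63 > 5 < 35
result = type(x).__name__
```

x is bool; result = 'bool'

'bool'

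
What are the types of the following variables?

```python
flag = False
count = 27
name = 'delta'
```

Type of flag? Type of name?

flag is assigned the constant False, which has type bool; name is assigned a quoted string literal, so it is a str

bool, str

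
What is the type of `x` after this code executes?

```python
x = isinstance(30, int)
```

isinstance() returns bool

bool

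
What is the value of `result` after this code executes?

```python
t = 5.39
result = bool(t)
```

t = 5.39; result = True

True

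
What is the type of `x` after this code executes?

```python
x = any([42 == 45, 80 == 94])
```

any() returns bool

bool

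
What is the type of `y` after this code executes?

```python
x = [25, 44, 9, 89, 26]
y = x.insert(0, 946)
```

list.insert() returns None

NoneType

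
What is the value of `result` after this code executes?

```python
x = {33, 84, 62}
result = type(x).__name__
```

x is set; result = 'set'

'set'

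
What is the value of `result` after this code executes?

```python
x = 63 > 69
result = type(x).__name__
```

x is bool; result = 'bool'

'bool'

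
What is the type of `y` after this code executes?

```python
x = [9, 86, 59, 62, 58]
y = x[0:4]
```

Slicing a list returns a list

list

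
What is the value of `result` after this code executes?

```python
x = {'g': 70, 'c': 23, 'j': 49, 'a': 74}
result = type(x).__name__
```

x is dict; result = 'dict'

'dict'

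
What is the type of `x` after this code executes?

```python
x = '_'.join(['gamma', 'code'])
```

str.join() returns str

str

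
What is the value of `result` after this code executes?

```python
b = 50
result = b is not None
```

b = 50; result = True

True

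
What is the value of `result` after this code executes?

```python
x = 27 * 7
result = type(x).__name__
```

x is int; result = 'int'

'int'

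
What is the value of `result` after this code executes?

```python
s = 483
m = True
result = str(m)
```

s = 483; m = True; result = 'True'

'True'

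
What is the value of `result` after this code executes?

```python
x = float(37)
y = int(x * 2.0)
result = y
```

x = 37.0; y = 74; result = 74

74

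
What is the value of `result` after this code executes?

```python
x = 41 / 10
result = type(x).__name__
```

x is float; result = 'float'

'float'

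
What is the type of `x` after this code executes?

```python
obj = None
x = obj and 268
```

'and' returns first falsy value (None)

NoneType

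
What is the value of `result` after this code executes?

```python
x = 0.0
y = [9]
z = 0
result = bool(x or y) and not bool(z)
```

x = 0.0; y = [9]; z = 0; result = True

True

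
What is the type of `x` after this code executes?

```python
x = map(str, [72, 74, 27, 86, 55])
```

map() returns a map object

map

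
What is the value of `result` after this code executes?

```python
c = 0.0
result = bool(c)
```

c = 0.0; result = False

False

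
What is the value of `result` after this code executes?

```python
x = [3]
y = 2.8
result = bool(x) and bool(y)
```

x = [3]; y = 2.8; result = True

True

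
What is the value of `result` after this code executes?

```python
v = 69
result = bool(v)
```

v = 69; result = True

True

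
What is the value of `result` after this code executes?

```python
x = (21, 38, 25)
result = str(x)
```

x = (21, 38, 25); result = '(21, 38, 25)'

'(21, 38, 25)'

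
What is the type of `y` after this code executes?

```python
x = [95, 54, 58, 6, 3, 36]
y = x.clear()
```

list.clear() returns None

NoneType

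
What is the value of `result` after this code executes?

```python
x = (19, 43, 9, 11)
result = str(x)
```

x = (19, 43, 9, 11); result = '(19, 43, 9, 11)'

'(19, 43, 9, 11)'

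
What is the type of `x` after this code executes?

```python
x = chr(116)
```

chr() returns str (single char)

str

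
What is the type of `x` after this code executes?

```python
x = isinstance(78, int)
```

isinstance() returns bool

bool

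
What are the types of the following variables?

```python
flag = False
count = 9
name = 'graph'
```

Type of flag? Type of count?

flag is assigned the constant False, which has type bool; count is assigned a bare integer (no decimal point), so it is an int

bool, int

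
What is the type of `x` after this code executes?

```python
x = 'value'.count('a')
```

str.count() returns int

int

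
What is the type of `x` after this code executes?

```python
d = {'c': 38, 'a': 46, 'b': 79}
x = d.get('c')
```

dict.get() returns value type when found

int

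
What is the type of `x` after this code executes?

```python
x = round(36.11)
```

round() with no decimal places returns int

int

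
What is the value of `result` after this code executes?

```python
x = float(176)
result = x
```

x = 176.0; result = 176.0

176.0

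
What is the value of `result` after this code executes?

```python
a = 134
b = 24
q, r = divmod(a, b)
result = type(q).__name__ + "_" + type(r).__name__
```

a is int; b is int; q is int; r is int; result = 'int_int'

'int_int'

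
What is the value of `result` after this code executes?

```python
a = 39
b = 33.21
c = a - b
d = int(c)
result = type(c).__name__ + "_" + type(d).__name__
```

a is int; b is float; c is float; d is int; result = 'float_int'

'float_int'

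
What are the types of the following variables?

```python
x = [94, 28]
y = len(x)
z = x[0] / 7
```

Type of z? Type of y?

int / int = float; len() returns int

float, int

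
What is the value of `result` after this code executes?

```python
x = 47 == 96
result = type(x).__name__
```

x is bool; result = 'bool'

'bool'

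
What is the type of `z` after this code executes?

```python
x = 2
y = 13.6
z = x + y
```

int + float = float

float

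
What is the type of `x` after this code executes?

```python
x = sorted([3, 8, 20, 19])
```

sorted() always returns list

list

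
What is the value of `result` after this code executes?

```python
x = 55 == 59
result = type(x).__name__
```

x is bool; result = 'bool'

'bool'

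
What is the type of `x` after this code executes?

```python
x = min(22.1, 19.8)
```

min() of floats returns float

float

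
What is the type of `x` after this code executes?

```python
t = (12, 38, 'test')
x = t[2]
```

Index 2 of tuple is a str literal

str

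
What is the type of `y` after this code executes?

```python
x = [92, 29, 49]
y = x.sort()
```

list.sort() returns None (mutates in place)

NoneType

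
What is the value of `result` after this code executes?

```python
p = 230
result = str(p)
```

p = 230; result = '230'

'230'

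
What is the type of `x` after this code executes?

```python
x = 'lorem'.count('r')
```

str.count() returns int

int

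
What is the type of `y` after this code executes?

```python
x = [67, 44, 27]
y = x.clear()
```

list.clear() returns None

NoneType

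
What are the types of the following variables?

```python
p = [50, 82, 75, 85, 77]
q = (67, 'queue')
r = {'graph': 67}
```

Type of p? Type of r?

p is assigned a list literal (square brackets); r is assigned a dict literal ({key: value})

list, dict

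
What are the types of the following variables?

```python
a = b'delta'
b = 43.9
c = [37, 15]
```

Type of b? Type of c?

b is assigned a number with a decimal point, so it is a float; c is assigned a list literal (square brackets)

float, list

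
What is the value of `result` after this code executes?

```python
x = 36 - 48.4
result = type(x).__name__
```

x is float; result = 'float'

'float'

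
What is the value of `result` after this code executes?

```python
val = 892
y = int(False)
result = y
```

val = 892; y = 0; result = 0

0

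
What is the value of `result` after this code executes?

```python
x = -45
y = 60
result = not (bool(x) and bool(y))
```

x = -45; y = 60; result = False

False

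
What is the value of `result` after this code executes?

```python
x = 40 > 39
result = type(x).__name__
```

x is bool; result = 'bool'

'bool'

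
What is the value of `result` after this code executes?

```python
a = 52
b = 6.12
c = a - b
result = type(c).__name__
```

a is int; b is float; c is float; result = 'float'

'float'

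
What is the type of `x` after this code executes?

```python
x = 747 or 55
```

'or' returns first truthy value (int)

int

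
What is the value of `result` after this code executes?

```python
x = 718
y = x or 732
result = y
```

x = 718; y = 718; result = 718

718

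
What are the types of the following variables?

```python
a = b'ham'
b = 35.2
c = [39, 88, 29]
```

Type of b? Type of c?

b is assigned a number with a decimal point, so it is a float; c is assigned a list literal (square brackets)

float, list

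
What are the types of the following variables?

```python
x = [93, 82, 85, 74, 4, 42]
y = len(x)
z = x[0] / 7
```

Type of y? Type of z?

len() returns int; int / int = float

int, float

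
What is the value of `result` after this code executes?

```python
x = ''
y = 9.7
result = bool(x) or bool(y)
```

x = ''; y = 9.7; result = True

True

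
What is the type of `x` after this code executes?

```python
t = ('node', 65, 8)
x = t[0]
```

Index 0 of tuple is a str literal

str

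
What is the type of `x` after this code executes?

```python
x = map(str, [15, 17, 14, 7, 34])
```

map() returns a map object

map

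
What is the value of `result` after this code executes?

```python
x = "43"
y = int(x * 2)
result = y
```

x = '43'; y = 4343; result = 4343

4343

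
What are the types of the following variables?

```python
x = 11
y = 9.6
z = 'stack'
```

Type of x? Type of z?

x is assigned a bare integer (no decimal point), so it is an int; z is assigned a quoted string literal, so it is a str

int, str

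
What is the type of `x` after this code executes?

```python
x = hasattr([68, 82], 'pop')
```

hasattr() returns bool

bool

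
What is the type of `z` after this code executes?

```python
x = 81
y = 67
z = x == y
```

Equality comparison returns bool

bool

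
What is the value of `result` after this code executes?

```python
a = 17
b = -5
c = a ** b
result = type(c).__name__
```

a is int; b is int; c is float; result = 'float'

'float'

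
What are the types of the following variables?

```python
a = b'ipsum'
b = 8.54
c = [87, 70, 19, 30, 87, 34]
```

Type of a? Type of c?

a is assigned a bytes literal (b'...' prefix); c is assigned a list literal (square brackets)

bytes, list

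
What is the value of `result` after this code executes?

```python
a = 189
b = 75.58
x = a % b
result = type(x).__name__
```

a is int; b is float; x is float; result = 'float'

'float'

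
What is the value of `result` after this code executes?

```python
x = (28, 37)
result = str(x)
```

x = (28, 37); result = '(28, 37)'

'(28, 37)'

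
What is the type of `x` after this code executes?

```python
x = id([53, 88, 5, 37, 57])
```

id() returns int

int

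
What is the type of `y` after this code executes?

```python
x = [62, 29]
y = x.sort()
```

list.sort() returns None (mutates in place)

NoneType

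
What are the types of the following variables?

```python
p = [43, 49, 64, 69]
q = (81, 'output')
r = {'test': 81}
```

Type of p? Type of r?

p is assigned a list literal (square brackets); r is assigned a dict literal ({key: value})

list, dict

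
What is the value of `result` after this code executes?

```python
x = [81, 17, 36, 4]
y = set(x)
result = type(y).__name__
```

x is list; y is set; result = 'set'

'set'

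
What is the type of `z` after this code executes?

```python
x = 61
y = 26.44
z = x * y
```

int * float = float

float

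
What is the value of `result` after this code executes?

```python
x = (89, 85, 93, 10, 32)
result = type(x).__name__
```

x is tuple; result = 'tuple'

'tuple'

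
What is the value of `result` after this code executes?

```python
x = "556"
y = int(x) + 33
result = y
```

x = '556'; y = 589; result = 589

589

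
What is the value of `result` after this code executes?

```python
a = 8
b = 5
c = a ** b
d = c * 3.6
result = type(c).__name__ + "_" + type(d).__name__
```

a is int; b is int; c is int; d is float; result = 'int_float'

'int_float'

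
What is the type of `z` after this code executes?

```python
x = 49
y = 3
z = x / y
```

int / int = float

float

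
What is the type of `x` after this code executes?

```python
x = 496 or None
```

'or' returns first truthy value

int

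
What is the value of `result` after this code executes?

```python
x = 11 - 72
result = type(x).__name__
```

x is int; result = 'int'

'int'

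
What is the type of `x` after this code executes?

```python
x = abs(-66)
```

abs() of int returns int

int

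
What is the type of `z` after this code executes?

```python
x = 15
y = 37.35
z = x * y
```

int * float = float

float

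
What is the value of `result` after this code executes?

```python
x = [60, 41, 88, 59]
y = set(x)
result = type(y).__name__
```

x is list; y is set; result = 'set'

'set'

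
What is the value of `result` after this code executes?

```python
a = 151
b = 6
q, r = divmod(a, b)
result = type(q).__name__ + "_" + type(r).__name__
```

a is int; b is int; q is int; r is int; result = 'int_int'

'int_int'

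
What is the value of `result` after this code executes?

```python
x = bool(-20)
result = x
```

x = True; result = True

True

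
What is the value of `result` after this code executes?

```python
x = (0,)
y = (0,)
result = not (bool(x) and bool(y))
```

x = (0,); y = (0,); result = False

False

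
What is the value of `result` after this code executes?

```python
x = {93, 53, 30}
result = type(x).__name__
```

x is set; result = 'set'

'set'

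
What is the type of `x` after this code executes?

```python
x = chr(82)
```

chr() returns str (single char)

str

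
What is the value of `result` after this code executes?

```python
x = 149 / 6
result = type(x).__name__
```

x is float; result = 'float'

'float'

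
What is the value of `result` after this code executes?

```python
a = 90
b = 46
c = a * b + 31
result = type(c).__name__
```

a is int; b is int; c is int; result = 'int'

'int'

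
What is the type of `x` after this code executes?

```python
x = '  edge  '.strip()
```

str.strip() returns str

str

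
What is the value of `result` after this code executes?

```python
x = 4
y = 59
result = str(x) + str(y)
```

x = 4; y = 59; result = '459'

'459'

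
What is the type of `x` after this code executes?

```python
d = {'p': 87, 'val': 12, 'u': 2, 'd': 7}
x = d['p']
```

Accessing dict[str, int] with str key returns int

int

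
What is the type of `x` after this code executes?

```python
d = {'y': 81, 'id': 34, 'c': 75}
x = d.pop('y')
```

dict.pop() returns the value

int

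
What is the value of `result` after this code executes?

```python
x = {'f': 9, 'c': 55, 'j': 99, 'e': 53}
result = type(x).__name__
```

x is dict; result = 'dict'

'dict'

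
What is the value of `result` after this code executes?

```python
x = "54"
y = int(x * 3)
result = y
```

x = '54'; y = 545454; result = 545454

545454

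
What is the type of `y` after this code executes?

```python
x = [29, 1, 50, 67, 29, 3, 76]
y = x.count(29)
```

list.count() returns int

int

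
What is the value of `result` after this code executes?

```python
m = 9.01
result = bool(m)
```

m = 9.01; result = True

True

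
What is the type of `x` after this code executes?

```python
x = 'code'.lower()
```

str.lower() returns str

str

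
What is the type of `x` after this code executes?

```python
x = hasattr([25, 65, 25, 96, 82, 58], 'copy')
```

hasattr() returns bool

bool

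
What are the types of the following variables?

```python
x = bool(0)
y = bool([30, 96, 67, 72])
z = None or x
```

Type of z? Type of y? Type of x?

None or bool returns the bool; bool() returns bool; bool() returns bool

bool, bool, bool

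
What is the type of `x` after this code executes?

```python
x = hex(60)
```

hex() returns str representation

str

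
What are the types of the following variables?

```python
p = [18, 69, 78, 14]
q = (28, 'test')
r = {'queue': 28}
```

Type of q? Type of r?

q is assigned a tuple (parenthesized, comma-separated values); r is assigned a dict literal ({key: value})

tuple, dict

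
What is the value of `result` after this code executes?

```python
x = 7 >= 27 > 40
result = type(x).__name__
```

x is bool; result = 'bool'

'bool'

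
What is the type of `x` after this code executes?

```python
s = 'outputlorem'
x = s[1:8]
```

Slicing a str returns str

str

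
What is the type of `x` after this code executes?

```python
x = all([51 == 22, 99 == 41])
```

all() returns bool

bool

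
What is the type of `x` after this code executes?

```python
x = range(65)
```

range() returns a range object

range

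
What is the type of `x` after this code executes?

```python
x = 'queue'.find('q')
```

str.find() returns int index

int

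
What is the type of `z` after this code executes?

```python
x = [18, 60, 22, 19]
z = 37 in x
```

'in' operator returns bool

bool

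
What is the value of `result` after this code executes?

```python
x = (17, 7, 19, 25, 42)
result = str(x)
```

x = (17, 7, 19, 25, 42); result = '(17, 7, 19, 25, 42)'

'(17, 7, 19, 25, 42)'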